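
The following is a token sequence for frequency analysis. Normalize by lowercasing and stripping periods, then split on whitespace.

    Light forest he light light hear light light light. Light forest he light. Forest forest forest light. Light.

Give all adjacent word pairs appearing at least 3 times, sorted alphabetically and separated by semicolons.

Bigram counts meeting the condition (at least 3 times):
  light forest: 3
  light light: 5

light forest; light light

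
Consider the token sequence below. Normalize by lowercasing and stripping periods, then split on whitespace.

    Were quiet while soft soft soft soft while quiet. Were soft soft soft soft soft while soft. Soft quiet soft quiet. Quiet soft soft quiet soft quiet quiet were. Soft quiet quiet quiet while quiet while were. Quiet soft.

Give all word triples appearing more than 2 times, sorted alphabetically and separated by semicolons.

Trigram counts meeting the condition (more than 2 times):
  soft quiet quiet: 3
  soft soft soft: 5

soft quiet quiet; soft soft soft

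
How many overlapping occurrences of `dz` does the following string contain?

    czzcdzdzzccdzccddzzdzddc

Sliding a length-2 window over the 24 characters (23 positions):
  position 5–6: dz
  position 7–8: dz
  position 12–13: dz
  position 17–18: dz
  position 20–21: dz

5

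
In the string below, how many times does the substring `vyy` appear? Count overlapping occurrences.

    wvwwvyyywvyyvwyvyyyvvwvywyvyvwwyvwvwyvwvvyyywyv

Sliding a length-3 window over the 47 characters (45 positions):
  position 5–7: vyy
  position 10–12: vyy
  position 16–18: vyy
  position 41–43: vyy

4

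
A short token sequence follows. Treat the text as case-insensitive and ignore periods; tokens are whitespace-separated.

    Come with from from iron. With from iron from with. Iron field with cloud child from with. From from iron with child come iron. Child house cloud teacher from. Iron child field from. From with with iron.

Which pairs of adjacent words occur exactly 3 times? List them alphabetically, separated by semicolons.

Bigram counts meeting the condition (exactly 3 times):
  from from: 3
  from with: 3
  with from: 3

from from; from with; with from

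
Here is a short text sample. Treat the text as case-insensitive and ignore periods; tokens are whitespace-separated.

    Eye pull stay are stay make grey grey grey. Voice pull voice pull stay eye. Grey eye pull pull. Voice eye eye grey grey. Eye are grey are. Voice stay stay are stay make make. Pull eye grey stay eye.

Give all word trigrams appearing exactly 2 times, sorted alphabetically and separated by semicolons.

Trigram counts meeting the condition (exactly 2 times):
  are stay make: 2
  stay are stay: 2

are stay make; stay are stay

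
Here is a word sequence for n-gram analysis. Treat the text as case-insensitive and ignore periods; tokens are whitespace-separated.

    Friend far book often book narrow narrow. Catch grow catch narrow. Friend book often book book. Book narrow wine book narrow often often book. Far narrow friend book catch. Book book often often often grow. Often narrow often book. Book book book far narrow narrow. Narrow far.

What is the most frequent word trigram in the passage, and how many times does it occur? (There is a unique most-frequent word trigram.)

"book book book", 3 times

Trigram frequencies (highest first):
  book book book: 3
  book often book: 2
  narrow friend book: 2
  often book book: 2
  book far narrow: 2
  friend far book: 1
  … (33 more, each ≤ 1)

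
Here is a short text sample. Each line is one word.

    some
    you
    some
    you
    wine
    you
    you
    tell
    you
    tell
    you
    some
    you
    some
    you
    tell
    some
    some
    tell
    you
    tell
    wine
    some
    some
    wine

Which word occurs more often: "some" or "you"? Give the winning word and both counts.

"some": 8 occurrences
"you": 9 occurrences

"you" (9 vs 8)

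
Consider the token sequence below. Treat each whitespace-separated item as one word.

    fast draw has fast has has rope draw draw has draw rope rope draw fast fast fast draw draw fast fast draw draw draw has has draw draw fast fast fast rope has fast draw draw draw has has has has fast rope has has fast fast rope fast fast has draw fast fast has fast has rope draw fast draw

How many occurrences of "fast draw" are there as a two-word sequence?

5

Scanning the 60 overlapping bigram windows for "fast draw":
  position 1–2: fast draw
  position 17–18: fast draw
  position 21–22: fast draw
  position 34–35: fast draw
  position 60–61: fast draw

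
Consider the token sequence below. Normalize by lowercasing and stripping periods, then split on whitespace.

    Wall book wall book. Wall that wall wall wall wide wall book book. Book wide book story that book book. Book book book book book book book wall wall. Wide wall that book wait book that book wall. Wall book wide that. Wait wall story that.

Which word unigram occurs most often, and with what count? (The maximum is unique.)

Unigram frequencies (highest first):
  book: 19
  wall: 13
  that: 6
  wide: 4
  story: 2
  wait: 2

"book", 19 times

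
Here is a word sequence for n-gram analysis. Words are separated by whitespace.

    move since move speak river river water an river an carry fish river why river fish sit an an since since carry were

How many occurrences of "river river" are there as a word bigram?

Scanning the 22 overlapping bigram windows for "river river":
  position 5–6: river river

1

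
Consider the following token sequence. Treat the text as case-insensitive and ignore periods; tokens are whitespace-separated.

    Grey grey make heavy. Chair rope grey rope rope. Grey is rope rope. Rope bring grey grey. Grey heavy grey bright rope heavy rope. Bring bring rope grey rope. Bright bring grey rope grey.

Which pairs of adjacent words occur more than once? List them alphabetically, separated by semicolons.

bring grey; grey grey; grey rope; rope bring; rope grey; rope rope

Bigram counts meeting the condition (more than once):
  bring grey: 2
  grey grey: 3
  grey rope: 3
  rope bring: 2
  rope grey: 4
  rope rope: 3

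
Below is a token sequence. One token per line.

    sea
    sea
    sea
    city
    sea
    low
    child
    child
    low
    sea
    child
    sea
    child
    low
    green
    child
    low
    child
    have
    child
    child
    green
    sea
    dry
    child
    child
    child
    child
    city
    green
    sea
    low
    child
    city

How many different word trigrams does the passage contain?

30

34 tokens → 32 trigram windows in total.
Repeated trigrams (each contributes count−1 duplicates):
  child child child: 2
  sea low child: 2
2 duplicate windows → 32 − 2 = 30 distinct.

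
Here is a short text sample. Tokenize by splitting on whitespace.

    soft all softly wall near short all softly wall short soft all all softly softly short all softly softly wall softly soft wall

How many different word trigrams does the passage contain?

23 tokens → 21 trigram windows in total.
Repeated trigrams (each contributes count−1 duplicates):
  all softly softly: 2
  all softly wall: 2
  short all softly: 2
3 duplicate windows → 21 − 3 = 18 distinct.

18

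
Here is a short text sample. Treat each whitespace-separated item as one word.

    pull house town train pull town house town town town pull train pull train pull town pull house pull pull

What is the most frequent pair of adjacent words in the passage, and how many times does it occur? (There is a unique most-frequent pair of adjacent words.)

Bigram frequencies (highest first):
  train pull: 3
  pull house: 2
  house town: 2
  pull town: 2
  town town: 2
  town pull: 2
  … (5 more, each ≤ 2)

"train pull", 3 times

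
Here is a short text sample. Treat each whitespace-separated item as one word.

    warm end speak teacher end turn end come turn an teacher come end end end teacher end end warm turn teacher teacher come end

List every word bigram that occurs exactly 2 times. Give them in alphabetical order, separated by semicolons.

come end; teacher come; teacher end

Bigram counts meeting the condition (exactly 2 times):
  come end: 2
  teacher come: 2
  teacher end: 2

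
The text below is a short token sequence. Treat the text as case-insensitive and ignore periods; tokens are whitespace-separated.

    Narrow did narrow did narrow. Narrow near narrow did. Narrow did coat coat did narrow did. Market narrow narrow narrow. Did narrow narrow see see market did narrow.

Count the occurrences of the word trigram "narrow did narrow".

4

Scanning the 26 overlapping trigram windows for "narrow did narrow":
  position 1–3: narrow did narrow
  position 3–5: narrow did narrow
  position 8–10: narrow did narrow
  position 20–22: narrow did narrow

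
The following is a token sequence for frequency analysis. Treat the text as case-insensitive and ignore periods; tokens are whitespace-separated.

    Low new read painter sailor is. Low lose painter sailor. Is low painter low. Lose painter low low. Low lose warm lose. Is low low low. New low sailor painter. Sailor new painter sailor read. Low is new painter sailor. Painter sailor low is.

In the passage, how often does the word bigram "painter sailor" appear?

6

Scanning the 43 overlapping bigram windows for "painter sailor":
  position 4–5: painter sailor
  position 9–10: painter sailor
  position 30–31: painter sailor
  position 33–34: painter sailor
  position 39–40: painter sailor
  position 41–42: painter sailor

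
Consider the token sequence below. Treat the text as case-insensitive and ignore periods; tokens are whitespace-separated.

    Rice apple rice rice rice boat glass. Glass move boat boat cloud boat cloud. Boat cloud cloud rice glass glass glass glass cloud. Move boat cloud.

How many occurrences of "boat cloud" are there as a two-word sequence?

4

Scanning the 25 overlapping bigram windows for "boat cloud":
  position 11–12: boat cloud
  position 13–14: boat cloud
  position 15–16: boat cloud
  position 25–26: boat cloud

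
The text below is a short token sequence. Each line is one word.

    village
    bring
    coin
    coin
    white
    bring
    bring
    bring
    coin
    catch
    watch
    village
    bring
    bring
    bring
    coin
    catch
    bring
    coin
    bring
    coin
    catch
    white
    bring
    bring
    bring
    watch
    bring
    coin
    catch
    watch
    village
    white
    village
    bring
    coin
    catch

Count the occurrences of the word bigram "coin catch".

5

Scanning the 36 overlapping bigram windows for "coin catch":
  position 9–10: coin catch
  position 16–17: coin catch
  position 21–22: coin catch
  position 29–30: coin catch
  position 36–37: coin catch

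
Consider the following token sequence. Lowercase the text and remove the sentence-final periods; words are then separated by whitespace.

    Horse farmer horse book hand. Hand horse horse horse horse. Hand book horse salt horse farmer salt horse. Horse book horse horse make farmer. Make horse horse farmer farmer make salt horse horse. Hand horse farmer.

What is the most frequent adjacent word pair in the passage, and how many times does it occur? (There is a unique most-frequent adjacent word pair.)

Bigram frequencies (highest first):
  horse horse: 7
  horse farmer: 4
  salt horse: 3
  horse book: 2
  hand horse: 2
  horse hand: 2
  … (13 more, each ≤ 2)

"horse horse", 7 times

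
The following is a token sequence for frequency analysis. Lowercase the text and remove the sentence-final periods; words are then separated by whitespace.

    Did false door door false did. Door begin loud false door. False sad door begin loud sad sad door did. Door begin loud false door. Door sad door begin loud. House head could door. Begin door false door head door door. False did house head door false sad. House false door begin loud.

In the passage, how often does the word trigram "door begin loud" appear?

5

Scanning the 51 overlapping trigram windows for "door begin loud":
  position 7–9: door begin loud
  position 14–16: door begin loud
  position 21–23: door begin loud
  position 28–30: door begin loud
  position 51–53: door begin loud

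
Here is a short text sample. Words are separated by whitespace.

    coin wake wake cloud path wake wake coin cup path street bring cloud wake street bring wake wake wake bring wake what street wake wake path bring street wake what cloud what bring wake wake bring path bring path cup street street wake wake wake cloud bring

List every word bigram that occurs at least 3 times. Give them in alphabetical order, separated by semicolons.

Bigram counts meeting the condition (at least 3 times):
  bring wake: 3
  street wake: 3
  wake wake: 8

bring wake; street wake; wake wake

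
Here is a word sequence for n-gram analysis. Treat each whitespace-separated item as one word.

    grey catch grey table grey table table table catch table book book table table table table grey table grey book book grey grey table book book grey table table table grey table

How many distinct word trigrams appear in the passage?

32 tokens → 30 trigram windows in total.
Repeated trigrams (each contributes count−1 duplicates):
  table table table: 4
  table grey table: 3
  book book grey: 2
  grey table grey: 2
  grey table table: 2
  table book book: 2
  table table grey: 2
10 duplicate windows → 30 − 10 = 20 distinct.

20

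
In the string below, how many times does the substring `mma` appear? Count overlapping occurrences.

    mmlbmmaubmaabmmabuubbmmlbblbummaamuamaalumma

4

Sliding a length-3 window over the 44 characters (42 positions):
  position 5–7: mma
  position 14–16: mma
  position 30–32: mma
  position 42–44: mma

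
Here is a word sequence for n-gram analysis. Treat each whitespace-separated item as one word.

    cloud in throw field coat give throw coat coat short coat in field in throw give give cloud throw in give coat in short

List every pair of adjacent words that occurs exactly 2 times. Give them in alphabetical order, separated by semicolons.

Bigram counts meeting the condition (exactly 2 times):
  coat in: 2
  in throw: 2

coat in; in throw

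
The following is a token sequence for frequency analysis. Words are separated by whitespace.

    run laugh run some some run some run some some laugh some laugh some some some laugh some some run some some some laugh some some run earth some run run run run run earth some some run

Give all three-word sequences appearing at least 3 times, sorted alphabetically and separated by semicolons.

Trigram counts meeting the condition (at least 3 times):
  laugh some some: 3
  run run run: 3
  run some some: 3
  some laugh some: 4
  some run some: 3
  some some laugh: 3
  some some run: 4

laugh some some; run run run; run some some; some laugh some; some run some; some some laugh; some some run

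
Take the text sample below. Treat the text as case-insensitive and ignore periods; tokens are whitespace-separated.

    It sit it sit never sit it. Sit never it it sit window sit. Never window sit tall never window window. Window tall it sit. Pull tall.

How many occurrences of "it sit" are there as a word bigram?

Scanning the 26 overlapping bigram windows for "it sit":
  position 1–2: it sit
  position 3–4: it sit
  position 7–8: it sit
  position 11–12: it sit
  position 24–25: it sit

5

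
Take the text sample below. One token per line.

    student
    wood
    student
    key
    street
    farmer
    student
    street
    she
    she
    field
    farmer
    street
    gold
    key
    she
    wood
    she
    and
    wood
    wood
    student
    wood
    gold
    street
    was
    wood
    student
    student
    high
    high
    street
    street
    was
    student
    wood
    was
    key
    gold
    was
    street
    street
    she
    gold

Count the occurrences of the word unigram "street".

Scanning the 44 tokens for "street":
  position 5: street
  position 8: street
  position 13: street
  position 25: street
  position 32: street
  position 33: street
  position 41: street
  position 42: street

8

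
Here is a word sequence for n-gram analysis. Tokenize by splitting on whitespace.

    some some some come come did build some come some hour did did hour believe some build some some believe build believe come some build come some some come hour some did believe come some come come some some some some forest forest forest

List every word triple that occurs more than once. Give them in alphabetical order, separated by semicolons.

believe come some; come some some; some come come; some some come; some some some

Trigram counts meeting the condition (more than once):
  believe come some: 2
  come some some: 2
  some come come: 2
  some some come: 2
  some some some: 3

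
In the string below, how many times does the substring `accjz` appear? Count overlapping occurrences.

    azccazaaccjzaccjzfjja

Sliding a length-5 window over the 21 characters (17 positions):
  position 8–12: accjz
  position 13–17: accjz

2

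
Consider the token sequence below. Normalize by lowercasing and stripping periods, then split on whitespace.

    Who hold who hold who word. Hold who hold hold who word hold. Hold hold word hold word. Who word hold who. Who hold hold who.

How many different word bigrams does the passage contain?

26 tokens → 25 bigram windows in total.
Repeated bigrams (each contributes count−1 duplicates):
  hold who: 6
  hold hold: 4
  who hold: 4
  word hold: 4
  who word: 3
  hold word: 2
17 duplicate windows → 25 − 17 = 8 distinct.

8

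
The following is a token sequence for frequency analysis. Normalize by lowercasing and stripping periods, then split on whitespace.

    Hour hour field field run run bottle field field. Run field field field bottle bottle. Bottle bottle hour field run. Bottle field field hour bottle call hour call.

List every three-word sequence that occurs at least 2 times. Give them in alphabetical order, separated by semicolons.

bottle bottle bottle; bottle field field; field field run; run bottle field

Trigram counts meeting the condition (at least 2 times):
  bottle bottle bottle: 2
  bottle field field: 2
  field field run: 2
  run bottle field: 2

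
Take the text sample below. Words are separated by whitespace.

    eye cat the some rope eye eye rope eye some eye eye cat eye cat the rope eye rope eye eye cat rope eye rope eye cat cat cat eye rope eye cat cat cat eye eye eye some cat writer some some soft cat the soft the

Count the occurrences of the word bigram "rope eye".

Scanning the 47 overlapping bigram windows for "rope eye":
  position 5–6: rope eye
  position 8–9: rope eye
  position 17–18: rope eye
  position 19–20: rope eye
  position 23–24: rope eye
  position 25–26: rope eye
  position 31–32: rope eye

7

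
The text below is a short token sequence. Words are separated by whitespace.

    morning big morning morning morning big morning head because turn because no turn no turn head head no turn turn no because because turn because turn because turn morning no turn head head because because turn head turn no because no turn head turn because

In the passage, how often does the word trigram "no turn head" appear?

Scanning the 43 overlapping trigram windows for "no turn head":
  position 14–16: no turn head
  position 30–32: no turn head
  position 41–43: no turn head

3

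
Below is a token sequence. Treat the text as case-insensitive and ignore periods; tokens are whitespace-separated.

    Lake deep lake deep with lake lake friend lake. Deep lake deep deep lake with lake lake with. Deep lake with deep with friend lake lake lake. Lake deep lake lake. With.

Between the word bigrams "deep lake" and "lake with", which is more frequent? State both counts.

"deep lake": 5 occurrences
"lake with": 4 occurrences

"deep lake" (5 vs 4)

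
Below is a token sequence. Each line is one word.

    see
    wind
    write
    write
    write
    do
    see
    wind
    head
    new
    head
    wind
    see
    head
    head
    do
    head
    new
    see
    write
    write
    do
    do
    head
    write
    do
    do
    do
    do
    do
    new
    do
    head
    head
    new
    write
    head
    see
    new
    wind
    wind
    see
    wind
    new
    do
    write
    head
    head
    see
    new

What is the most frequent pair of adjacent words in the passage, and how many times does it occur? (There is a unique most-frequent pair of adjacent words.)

Bigram frequencies (highest first):
  do do: 5
  see wind: 3
  write write: 3
  write do: 3
  head new: 3
  head head: 3
  … (22 more, each ≤ 3)

"do do", 5 times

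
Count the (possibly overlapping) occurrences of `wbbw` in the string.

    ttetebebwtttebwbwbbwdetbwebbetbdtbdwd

Sliding a length-4 window over the 37 characters (34 positions):
  position 17–20: wbbw

1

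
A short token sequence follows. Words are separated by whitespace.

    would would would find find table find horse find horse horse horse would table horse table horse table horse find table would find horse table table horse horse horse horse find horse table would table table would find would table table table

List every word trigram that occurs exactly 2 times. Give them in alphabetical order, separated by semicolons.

find horse table; horse find horse; horse table horse; table horse table; table would find; would table table

Trigram counts meeting the condition (exactly 2 times):
  find horse table: 2
  horse find horse: 2
  horse table horse: 2
  table horse table: 2
  table would find: 2
  would table table: 2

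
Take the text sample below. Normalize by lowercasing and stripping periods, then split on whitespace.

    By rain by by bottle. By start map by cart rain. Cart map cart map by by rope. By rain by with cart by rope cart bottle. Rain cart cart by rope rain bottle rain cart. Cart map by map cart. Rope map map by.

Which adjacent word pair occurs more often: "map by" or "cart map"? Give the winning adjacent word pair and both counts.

"map by" (4 vs 3)

"map by": 4 occurrences
"cart map": 3 occurrences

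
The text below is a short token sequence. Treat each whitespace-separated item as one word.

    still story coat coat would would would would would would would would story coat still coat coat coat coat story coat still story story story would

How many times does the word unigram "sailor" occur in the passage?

0

Scanning the 26 tokens for "sailor":
  (none found)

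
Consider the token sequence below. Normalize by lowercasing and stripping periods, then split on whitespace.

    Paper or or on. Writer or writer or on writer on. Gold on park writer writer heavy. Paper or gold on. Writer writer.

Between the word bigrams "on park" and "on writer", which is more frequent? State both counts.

"on writer" (3 vs 1)

"on park": 1 occurrence
"on writer": 3 occurrences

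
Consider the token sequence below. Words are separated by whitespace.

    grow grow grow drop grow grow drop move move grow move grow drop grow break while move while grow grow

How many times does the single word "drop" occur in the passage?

3

Scanning the 20 tokens for "drop":
  position 4: drop
  position 7: drop
  position 13: drop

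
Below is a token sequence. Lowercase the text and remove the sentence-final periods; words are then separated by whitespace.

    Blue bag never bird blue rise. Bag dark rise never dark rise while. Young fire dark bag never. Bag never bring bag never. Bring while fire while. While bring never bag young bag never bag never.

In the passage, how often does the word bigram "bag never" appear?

Scanning the 35 overlapping bigram windows for "bag never":
  position 2–3: bag never
  position 17–18: bag never
  position 19–20: bag never
  position 22–23: bag never
  position 33–34: bag never
  position 35–36: bag never

6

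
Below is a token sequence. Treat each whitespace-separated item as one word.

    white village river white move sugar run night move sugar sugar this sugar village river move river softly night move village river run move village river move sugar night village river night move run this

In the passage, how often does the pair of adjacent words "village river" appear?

5

Scanning the 34 overlapping bigram windows for "village river":
  position 2–3: village river
  position 14–15: village river
  position 21–22: village river
  position 25–26: village river
  position 30–31: village river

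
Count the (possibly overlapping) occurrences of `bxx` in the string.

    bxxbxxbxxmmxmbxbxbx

3

Sliding a length-3 window over the 19 characters (17 positions):
  position 1–3: bxx
  position 4–6: bxx
  position 7–9: bxx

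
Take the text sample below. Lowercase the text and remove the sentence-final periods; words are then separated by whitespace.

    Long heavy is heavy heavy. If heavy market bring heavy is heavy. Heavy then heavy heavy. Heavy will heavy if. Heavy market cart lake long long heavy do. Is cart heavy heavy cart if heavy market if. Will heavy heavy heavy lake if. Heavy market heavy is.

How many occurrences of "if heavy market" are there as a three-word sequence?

Scanning the 45 overlapping trigram windows for "if heavy market":
  position 6–8: if heavy market
  position 20–22: if heavy market
  position 34–36: if heavy market
  position 43–45: if heavy market

4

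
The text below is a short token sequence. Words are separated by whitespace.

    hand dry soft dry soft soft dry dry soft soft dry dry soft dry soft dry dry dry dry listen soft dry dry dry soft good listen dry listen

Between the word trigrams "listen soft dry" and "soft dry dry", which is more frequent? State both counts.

"listen soft dry": 1 occurrence
"soft dry dry": 4 occurrences

"soft dry dry" (4 vs 1)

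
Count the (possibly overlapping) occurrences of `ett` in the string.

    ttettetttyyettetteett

Sliding a length-3 window over the 21 characters (19 positions):
  position 3–5: ett
  position 6–8: ett
  position 12–14: ett
  position 15–17: ett
  position 19–21: ett

5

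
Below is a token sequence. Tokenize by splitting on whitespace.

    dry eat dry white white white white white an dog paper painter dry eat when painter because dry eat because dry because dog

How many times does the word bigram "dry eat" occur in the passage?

Scanning the 22 overlapping bigram windows for "dry eat":
  position 1–2: dry eat
  position 13–14: dry eat
  position 18–19: dry eat

3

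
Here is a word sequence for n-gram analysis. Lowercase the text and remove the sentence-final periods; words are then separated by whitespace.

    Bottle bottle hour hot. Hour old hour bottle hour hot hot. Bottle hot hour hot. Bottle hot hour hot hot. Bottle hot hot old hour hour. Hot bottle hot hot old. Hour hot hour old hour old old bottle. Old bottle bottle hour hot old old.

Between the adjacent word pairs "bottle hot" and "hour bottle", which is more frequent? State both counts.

"bottle hot" (4 vs 1)

"bottle hot": 4 occurrences
"hour bottle": 1 occurrence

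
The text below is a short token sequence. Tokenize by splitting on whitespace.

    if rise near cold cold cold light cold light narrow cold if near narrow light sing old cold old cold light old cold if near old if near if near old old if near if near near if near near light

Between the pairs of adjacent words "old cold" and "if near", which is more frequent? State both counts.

"old cold": 3 occurrences
"if near": 7 occurrences

"if near" (7 vs 3)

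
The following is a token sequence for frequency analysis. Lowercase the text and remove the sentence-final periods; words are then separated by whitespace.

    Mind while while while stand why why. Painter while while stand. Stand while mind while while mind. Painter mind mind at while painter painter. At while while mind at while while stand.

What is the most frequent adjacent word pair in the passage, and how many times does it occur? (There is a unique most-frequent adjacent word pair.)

"while while", 6 times

Bigram frequencies (highest first):
  while while: 6
  while stand: 3
  while mind: 3
  at while: 3
  mind while: 2
  mind at: 2
  … (12 more, each ≤ 1)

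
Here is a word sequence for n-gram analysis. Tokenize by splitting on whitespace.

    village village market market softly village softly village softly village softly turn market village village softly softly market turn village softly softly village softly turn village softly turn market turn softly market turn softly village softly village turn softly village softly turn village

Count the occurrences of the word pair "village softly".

Scanning the 42 overlapping bigram windows for "village softly":
  position 6–7: village softly
  position 8–9: village softly
  position 10–11: village softly
  position 15–16: village softly
  position 20–21: village softly
  position 23–24: village softly
  position 26–27: village softly
  position 35–36: village softly
  position 40–41: village softly

9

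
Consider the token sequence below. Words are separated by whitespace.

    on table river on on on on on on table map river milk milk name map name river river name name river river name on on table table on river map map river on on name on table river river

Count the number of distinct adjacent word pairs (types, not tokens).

22

40 tokens → 39 bigram windows in total.
Repeated bigrams (each contributes count−1 duplicates):
  on on: 7
  on table: 4
  river river: 3
  map river: 2
  name on: 2
  name river: 2
  river name: 2
  river on: 2
  … (1 more repeated)
17 duplicate windows → 39 − 17 = 22 distinct.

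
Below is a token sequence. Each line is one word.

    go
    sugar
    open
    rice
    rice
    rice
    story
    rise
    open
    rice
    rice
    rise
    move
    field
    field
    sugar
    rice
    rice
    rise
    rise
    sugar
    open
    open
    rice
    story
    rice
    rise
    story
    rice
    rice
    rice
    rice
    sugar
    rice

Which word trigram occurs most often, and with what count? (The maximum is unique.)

Trigram frequencies (highest first):
  rice rice rice: 3
  open rice rice: 2
  rice rice rise: 2
  go sugar open: 1
  sugar open rice: 1
  rice rice story: 1
  … (22 more, each ≤ 1)

"rice rice rice", 3 times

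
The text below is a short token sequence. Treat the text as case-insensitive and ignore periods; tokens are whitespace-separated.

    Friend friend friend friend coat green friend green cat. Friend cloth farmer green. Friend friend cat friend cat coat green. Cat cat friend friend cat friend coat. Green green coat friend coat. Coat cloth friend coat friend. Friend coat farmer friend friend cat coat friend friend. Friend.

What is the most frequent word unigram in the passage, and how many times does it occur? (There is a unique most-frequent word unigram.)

"friend", 21 times

Unigram frequencies (highest first):
  friend: 21
  coat: 9
  cat: 7
  green: 6
  cloth: 2
  farmer: 2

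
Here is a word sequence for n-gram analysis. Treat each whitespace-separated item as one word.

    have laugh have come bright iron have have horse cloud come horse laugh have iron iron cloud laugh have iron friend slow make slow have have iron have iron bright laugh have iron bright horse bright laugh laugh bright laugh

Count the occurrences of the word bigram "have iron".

5

Scanning the 39 overlapping bigram windows for "have iron":
  position 14–15: have iron
  position 19–20: have iron
  position 26–27: have iron
  position 28–29: have iron
  position 32–33: have iron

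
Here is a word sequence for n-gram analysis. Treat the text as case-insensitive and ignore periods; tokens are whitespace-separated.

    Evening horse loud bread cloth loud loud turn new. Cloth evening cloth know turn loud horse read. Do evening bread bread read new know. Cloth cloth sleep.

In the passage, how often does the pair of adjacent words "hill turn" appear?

0

Scanning the 26 overlapping bigram windows for "hill turn":
  (none found)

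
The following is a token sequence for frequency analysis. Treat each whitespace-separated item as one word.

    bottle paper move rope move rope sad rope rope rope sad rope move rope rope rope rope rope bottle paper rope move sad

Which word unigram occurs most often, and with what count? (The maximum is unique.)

"rope", 12 times

Unigram frequencies (highest first):
  rope: 12
  move: 4
  sad: 3
  bottle: 2
  paper: 2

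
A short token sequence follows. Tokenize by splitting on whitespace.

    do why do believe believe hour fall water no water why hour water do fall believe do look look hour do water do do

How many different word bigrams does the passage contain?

24 tokens → 23 bigram windows in total.
Repeated bigrams (each contributes count−1 duplicates):
  water do: 2
1 duplicate windows → 23 − 1 = 22 distinct.

22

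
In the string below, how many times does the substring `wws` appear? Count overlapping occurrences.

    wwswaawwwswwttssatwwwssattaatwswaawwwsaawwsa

5

Sliding a length-3 window over the 44 characters (42 positions):
  position 1–3: wws
  position 8–10: wws
  position 20–22: wws
  position 36–38: wws
  position 41–43: wws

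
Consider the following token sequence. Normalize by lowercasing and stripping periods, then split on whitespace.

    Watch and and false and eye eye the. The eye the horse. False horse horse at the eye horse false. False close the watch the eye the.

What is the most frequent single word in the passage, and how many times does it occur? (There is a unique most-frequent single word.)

Unigram frequencies (highest first):
  the: 7
  eye: 5
  false: 4
  horse: 4
  and: 3
  watch: 2
  … (2 more, each ≤ 1)

"the", 7 times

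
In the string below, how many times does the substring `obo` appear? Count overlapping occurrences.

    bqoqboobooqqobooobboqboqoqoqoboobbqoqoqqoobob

Sliding a length-3 window over the 45 characters (43 positions):
  position 7–9: obo
  position 13–15: obo
  position 29–31: obo
  position 42–44: obo

4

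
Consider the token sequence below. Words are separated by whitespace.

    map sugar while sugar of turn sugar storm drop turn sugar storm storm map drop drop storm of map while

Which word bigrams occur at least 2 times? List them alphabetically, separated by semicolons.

sugar storm; turn sugar

Bigram counts meeting the condition (at least 2 times):
  sugar storm: 2
  turn sugar: 2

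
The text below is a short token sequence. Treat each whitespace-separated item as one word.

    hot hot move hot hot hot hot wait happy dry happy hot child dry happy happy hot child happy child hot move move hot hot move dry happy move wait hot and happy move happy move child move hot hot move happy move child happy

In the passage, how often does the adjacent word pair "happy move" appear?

Scanning the 44 overlapping bigram windows for "happy move":
  position 28–29: happy move
  position 33–34: happy move
  position 35–36: happy move
  position 42–43: happy move

4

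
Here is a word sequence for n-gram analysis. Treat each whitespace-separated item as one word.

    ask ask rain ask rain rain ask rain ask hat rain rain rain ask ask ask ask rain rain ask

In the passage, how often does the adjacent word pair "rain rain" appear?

4

Scanning the 19 overlapping bigram windows for "rain rain":
  position 5–6: rain rain
  position 11–12: rain rain
  position 12–13: rain rain
  position 18–19: rain rain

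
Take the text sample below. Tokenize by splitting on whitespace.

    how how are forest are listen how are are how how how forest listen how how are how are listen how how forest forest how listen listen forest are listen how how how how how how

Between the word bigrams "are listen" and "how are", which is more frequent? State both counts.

"are listen": 3 occurrences
"how are": 4 occurrences

"how are" (4 vs 3)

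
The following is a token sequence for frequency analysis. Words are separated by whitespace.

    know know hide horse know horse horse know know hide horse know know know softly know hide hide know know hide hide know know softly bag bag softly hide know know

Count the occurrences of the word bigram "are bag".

0

Scanning the 30 overlapping bigram windows for "are bag":
  (none found)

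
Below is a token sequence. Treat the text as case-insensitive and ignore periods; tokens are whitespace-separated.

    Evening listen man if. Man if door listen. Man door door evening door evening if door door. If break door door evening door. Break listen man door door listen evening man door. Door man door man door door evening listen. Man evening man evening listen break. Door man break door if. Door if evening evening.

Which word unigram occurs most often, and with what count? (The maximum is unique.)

"door", 19 times

Unigram frequencies (highest first):
  door: 19
  evening: 10
  man: 10
  listen: 6
  if: 6
  break: 4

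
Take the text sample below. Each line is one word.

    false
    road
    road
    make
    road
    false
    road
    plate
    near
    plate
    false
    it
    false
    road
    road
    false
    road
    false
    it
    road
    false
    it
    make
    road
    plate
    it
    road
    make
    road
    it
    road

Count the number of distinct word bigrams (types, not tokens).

31 tokens → 30 bigram windows in total.
Repeated bigrams (each contributes count−1 duplicates):
  false road: 4
  road false: 4
  false it: 3
  it road: 3
  make road: 3
  road make: 2
  road plate: 2
  road road: 2
15 duplicate windows → 30 − 15 = 15 distinct.

15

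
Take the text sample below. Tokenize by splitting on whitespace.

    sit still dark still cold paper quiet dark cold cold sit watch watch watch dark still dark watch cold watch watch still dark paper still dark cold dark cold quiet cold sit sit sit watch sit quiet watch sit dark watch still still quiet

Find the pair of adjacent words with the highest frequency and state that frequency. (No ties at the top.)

Bigram frequencies (highest first):
  still dark: 4
  dark cold: 3
  watch watch: 3
  dark still: 2
  cold sit: 2
  sit watch: 2
  … (23 more, each ≤ 2)

"still dark", 4 times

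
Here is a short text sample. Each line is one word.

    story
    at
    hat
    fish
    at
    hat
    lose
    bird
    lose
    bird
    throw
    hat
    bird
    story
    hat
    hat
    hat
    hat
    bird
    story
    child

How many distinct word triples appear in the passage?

17

21 tokens → 19 trigram windows in total.
Repeated trigrams (each contributes count−1 duplicates):
  hat bird story: 2
  hat hat hat: 2
2 duplicate windows → 19 − 2 = 17 distinct.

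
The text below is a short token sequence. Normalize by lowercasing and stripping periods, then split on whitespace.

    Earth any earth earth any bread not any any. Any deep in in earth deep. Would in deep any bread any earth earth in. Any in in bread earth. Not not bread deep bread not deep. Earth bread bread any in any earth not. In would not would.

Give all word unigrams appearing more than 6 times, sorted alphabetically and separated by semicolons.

any; bread; earth; in

Unigram counts meeting the condition (more than 6 times):
  any: 10
  bread: 7
  earth: 9
  in: 8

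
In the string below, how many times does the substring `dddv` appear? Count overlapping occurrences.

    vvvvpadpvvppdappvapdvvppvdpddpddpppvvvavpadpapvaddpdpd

Sliding a length-4 window over the 54 characters (51 positions):
  (no match at any position)

0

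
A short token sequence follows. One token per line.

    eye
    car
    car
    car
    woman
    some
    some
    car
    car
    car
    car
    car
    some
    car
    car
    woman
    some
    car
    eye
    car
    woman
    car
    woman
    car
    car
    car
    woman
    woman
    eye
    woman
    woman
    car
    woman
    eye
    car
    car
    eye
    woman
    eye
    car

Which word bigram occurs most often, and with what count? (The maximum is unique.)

Bigram frequencies (highest first):
  car car: 10
  car woman: 6
  eye car: 4
  some car: 3
  woman car: 3
  woman eye: 3
  … (6 more, each ≤ 2)

"car car", 10 times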